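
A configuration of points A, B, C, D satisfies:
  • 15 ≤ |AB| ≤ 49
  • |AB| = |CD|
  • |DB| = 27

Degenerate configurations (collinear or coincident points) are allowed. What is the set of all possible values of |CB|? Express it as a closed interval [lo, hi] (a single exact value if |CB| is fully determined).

|CB| ∈ [0, 76]  (≈ [0.0000, 76.0000])

|AB| ∈ [15, 49]
|BD| ∈ {27}
|CD| ∈ [15, 49]
|AD| ∈ [0, 76]
|BC| ∈ [0, 76]
|AC| ∈ [0, 125]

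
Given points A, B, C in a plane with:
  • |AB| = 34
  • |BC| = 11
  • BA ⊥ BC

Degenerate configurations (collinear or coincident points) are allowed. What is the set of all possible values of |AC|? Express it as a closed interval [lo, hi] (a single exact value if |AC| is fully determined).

|AB| ∈ {34}
|BC| ∈ {11}
|AC| ∈ {√(1277)}

|AC| = √(1277)  (≈ 35.7351)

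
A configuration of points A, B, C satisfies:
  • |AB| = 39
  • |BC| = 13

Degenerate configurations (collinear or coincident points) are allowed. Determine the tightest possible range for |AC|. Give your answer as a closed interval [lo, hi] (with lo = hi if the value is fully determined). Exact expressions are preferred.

|AC| ∈ [26, 52]  (≈ [26.0000, 52.0000])

|AB| ∈ {39}
|BC| ∈ {13}
|AC| ∈ [26, 52]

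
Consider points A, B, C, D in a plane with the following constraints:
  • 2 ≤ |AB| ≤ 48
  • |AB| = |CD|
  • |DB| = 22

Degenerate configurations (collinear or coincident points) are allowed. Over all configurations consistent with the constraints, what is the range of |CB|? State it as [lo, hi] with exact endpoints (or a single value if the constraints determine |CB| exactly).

|AB| ∈ [2, 48]
|BD| ∈ {22}
|CD| ∈ [2, 48]
|AD| ∈ [0, 70]
|BC| ∈ [0, 70]
|AC| ∈ [0, 118]

|CB| ∈ [0, 70]  (≈ [0.0000, 70.0000])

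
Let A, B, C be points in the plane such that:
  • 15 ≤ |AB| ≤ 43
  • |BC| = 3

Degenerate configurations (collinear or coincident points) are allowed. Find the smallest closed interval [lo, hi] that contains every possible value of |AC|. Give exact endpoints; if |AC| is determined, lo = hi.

|AC| ∈ [12, 46]  (≈ [12.0000, 46.0000])

|AB| ∈ [15, 43]
|BC| ∈ {3}
|AC| ∈ [12, 46]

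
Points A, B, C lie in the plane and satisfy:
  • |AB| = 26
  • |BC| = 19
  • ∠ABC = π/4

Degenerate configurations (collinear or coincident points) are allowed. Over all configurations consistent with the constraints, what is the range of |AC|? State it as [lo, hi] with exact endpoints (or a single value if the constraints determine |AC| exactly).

|AC| = √(1037 - 494·√(2))  (≈ 18.3951)

|AB| ∈ {26}
|BC| ∈ {19}
|AC| ∈ {√(1037 - 494·√(2))}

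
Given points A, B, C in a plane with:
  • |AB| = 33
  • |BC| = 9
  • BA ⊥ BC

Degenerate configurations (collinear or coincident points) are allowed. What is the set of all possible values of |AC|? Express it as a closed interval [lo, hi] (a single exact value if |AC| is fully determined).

|AC| = 3·√(130)  (≈ 34.2053)

|AB| ∈ {33}
|BC| ∈ {9}
|AC| ∈ {3·√(130)}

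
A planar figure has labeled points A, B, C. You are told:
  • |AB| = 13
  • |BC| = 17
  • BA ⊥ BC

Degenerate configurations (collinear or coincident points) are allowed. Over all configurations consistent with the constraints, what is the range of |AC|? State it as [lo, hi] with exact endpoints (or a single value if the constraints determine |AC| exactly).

|AC| = √(458)  (≈ 21.4009)

|AB| ∈ {13}
|BC| ∈ {17}
|AC| ∈ {√(458)}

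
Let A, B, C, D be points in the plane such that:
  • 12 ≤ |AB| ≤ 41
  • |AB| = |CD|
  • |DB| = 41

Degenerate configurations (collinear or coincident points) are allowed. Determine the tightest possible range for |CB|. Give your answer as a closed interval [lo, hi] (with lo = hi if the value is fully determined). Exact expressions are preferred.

|CB| ∈ [0, 82]  (≈ [0.0000, 82.0000])

|AB| ∈ [12, 41]
|BD| ∈ {41}
|CD| ∈ [12, 41]
|AD| ∈ [0, 82]
|BC| ∈ [0, 82]
|AC| ∈ [0, 123]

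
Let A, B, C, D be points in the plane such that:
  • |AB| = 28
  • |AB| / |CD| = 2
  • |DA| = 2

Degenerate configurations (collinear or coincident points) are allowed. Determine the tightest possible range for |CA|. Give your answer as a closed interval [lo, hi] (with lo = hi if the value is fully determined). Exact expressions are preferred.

|CA| ∈ [12, 16]  (≈ [12.0000, 16.0000])

|AB| ∈ {28}
|AD| ∈ {2}
|CD| ∈ {14}
|BD| ∈ [26, 30]
|AC| ∈ [12, 16]
|BC| ∈ [12, 44]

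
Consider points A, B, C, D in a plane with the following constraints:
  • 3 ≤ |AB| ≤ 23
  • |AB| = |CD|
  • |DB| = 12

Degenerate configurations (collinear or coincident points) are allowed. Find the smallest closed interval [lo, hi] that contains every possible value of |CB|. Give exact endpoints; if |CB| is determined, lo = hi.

|CB| ∈ [0, 35]  (≈ [0.0000, 35.0000])

|AB| ∈ [3, 23]
|BD| ∈ {12}
|CD| ∈ [3, 23]
|AD| ∈ [0, 35]
|BC| ∈ [0, 35]
|AC| ∈ [0, 58]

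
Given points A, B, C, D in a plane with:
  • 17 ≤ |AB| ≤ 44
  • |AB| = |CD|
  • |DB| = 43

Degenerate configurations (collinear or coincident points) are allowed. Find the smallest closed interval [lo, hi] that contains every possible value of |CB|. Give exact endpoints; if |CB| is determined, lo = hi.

|AB| ∈ [17, 44]
|BD| ∈ {43}
|CD| ∈ [17, 44]
|AD| ∈ [0, 87]
|BC| ∈ [0, 87]
|AC| ∈ [0, 131]

|CB| ∈ [0, 87]  (≈ [0.0000, 87.0000])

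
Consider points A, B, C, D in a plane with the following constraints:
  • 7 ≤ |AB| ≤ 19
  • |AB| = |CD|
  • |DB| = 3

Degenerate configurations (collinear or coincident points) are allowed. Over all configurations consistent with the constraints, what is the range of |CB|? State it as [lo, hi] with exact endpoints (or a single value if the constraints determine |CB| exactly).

|AB| ∈ [7, 19]
|BD| ∈ {3}
|CD| ∈ [7, 19]
|AD| ∈ [4, 22]
|BC| ∈ [4, 22]
|AC| ∈ [0, 41]

|CB| ∈ [4, 22]  (≈ [4.0000, 22.0000])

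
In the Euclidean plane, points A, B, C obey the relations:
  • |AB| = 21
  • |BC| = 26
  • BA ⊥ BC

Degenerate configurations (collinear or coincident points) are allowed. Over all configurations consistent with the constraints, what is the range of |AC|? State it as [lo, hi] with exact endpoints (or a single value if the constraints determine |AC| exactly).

|AB| ∈ {21}
|BC| ∈ {26}
|AC| ∈ {√(1117)}

|AC| = √(1117)  (≈ 33.4215)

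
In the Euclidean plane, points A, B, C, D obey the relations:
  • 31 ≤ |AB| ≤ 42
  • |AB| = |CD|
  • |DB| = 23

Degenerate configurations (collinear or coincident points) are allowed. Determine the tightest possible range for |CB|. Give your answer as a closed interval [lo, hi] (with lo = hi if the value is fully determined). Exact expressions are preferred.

|CB| ∈ [8, 65]  (≈ [8.0000, 65.0000])

|AB| ∈ [31, 42]
|BD| ∈ {23}
|CD| ∈ [31, 42]
|AD| ∈ [8, 65]
|BC| ∈ [8, 65]
|AC| ∈ [0, 107]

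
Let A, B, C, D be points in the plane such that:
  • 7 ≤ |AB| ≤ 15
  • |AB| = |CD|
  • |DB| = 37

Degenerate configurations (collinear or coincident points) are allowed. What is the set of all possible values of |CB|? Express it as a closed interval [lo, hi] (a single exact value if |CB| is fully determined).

|CB| ∈ [22, 52]  (≈ [22.0000, 52.0000])

|AB| ∈ [7, 15]
|BD| ∈ {37}
|CD| ∈ [7, 15]
|AD| ∈ [22, 52]
|BC| ∈ [22, 52]
|AC| ∈ [7, 67]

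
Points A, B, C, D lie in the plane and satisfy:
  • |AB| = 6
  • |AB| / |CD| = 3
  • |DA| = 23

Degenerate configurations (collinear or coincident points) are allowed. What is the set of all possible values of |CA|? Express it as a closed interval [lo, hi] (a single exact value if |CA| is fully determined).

|AB| ∈ {6}
|AD| ∈ {23}
|CD| ∈ {2}
|BD| ∈ [17, 29]
|AC| ∈ [21, 25]
|BC| ∈ [15, 31]

|CA| ∈ [21, 25]  (≈ [21.0000, 25.0000])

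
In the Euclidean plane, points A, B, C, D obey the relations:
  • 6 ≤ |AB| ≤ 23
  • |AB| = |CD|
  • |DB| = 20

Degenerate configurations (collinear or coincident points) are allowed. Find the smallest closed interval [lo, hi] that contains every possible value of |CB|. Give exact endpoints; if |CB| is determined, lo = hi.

|AB| ∈ [6, 23]
|BD| ∈ {20}
|CD| ∈ [6, 23]
|AD| ∈ [0, 43]
|BC| ∈ [0, 43]
|AC| ∈ [0, 66]

|CB| ∈ [0, 43]  (≈ [0.0000, 43.0000])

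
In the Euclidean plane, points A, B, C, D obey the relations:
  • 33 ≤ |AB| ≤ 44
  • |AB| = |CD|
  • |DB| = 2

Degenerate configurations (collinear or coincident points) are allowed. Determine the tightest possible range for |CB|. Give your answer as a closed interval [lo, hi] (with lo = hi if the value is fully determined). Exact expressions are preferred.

|AB| ∈ [33, 44]
|BD| ∈ {2}
|CD| ∈ [33, 44]
|AD| ∈ [31, 46]
|BC| ∈ [31, 46]
|AC| ∈ [0, 90]

|CB| ∈ [31, 46]  (≈ [31.0000, 46.0000])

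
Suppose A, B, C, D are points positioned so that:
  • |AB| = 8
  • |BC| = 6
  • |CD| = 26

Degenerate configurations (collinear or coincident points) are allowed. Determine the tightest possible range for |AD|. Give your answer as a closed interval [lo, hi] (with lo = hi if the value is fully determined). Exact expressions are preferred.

|AB| ∈ {8}
|BC| ∈ {6}
|CD| ∈ {26}
|AC| ∈ [2, 14]
|BD| ∈ [20, 32]
|AD| ∈ [12, 40]

|AD| ∈ [12, 40]  (≈ [12.0000, 40.0000])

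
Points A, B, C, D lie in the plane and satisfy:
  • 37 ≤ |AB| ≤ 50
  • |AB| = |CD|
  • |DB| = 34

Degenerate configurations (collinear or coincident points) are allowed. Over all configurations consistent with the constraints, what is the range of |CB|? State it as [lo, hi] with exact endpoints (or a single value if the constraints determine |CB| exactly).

|AB| ∈ [37, 50]
|BD| ∈ {34}
|CD| ∈ [37, 50]
|AD| ∈ [3, 84]
|BC| ∈ [3, 84]
|AC| ∈ [0, 134]

|CB| ∈ [3, 84]  (≈ [3.0000, 84.0000])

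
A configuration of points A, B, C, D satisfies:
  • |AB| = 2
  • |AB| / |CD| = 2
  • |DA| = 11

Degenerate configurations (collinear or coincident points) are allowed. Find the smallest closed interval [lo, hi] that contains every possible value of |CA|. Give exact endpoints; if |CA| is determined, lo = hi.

|AB| ∈ {2}
|AD| ∈ {11}
|CD| ∈ {1}
|BD| ∈ [9, 13]
|AC| ∈ [10, 12]
|BC| ∈ [8, 14]

|CA| ∈ [10, 12]  (≈ [10.0000, 12.0000])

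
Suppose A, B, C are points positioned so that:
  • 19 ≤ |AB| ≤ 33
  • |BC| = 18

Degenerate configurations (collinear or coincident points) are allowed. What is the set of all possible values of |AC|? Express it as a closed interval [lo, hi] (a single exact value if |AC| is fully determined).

|AC| ∈ [1, 51]  (≈ [1.0000, 51.0000])

|AB| ∈ [19, 33]
|BC| ∈ {18}
|AC| ∈ [1, 51]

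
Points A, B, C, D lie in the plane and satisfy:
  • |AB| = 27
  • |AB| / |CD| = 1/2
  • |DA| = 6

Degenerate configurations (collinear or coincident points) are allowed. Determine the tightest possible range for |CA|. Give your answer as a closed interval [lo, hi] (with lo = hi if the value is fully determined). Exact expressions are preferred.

|AB| ∈ {27}
|AD| ∈ {6}
|CD| ∈ {54}
|BD| ∈ [21, 33]
|AC| ∈ [48, 60]
|BC| ∈ [21, 87]

|CA| ∈ [48, 60]  (≈ [48.0000, 60.0000])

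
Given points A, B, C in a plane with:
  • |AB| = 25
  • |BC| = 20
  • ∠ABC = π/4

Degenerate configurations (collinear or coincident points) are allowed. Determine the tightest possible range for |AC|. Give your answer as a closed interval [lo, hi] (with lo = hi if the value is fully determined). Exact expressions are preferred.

|AB| ∈ {25}
|BC| ∈ {20}
|AC| ∈ {5·√(41 - 20·√(2))}

|AC| = 5·√(41 - 20·√(2))  (≈ 17.8296)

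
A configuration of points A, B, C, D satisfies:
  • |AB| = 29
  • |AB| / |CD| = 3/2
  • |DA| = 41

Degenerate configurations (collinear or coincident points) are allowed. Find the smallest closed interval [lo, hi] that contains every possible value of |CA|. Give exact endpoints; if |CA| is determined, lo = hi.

|AB| ∈ {29}
|AD| ∈ {41}
|CD| ∈ {58/3}
|BD| ∈ [12, 70]
|AC| ∈ [65/3, 181/3]
|BC| ∈ [0, 268/3]

|CA| ∈ [65/3, 181/3]  (≈ [21.6667, 60.3333])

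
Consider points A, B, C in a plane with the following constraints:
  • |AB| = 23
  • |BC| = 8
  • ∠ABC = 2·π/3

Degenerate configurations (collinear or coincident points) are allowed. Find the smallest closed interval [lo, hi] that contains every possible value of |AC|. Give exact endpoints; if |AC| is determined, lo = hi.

|AB| ∈ {23}
|BC| ∈ {8}
|AC| ∈ {√(777)}

|AC| = √(777)  (≈ 27.8747)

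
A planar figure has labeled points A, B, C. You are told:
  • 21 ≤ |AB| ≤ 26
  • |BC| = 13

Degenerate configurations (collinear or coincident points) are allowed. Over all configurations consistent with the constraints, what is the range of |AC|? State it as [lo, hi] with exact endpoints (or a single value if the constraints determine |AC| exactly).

|AC| ∈ [8, 39]  (≈ [8.0000, 39.0000])

|AB| ∈ [21, 26]
|BC| ∈ {13}
|AC| ∈ [8, 39]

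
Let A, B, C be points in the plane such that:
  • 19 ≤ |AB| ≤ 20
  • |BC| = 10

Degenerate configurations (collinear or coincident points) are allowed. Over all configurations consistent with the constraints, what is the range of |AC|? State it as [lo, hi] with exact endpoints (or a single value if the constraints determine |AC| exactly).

|AB| ∈ [19, 20]
|BC| ∈ {10}
|AC| ∈ [9, 30]

|AC| ∈ [9, 30]  (≈ [9.0000, 30.0000])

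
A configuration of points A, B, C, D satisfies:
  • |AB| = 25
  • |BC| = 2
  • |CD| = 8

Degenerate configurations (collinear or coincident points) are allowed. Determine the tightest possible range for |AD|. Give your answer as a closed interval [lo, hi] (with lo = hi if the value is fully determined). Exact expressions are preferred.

|AD| ∈ [15, 35]  (≈ [15.0000, 35.0000])

|AB| ∈ {25}
|BC| ∈ {2}
|CD| ∈ {8}
|AC| ∈ [23, 27]
|BD| ∈ [6, 10]
|AD| ∈ [15, 35]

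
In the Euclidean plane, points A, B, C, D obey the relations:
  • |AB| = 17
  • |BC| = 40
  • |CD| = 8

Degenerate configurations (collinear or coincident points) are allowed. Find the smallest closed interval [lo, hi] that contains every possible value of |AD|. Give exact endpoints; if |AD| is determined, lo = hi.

|AD| ∈ [15, 65]  (≈ [15.0000, 65.0000])

|AB| ∈ {17}
|BC| ∈ {40}
|CD| ∈ {8}
|AC| ∈ [23, 57]
|BD| ∈ [32, 48]
|AD| ∈ [15, 65]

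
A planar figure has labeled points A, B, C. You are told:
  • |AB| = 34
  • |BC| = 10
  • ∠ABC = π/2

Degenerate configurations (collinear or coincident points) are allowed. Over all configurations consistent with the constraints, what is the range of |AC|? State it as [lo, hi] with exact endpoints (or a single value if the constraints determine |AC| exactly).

|AC| = 2·√(314)  (≈ 35.4401)

|AB| ∈ {34}
|BC| ∈ {10}
|AC| ∈ {2·√(314)}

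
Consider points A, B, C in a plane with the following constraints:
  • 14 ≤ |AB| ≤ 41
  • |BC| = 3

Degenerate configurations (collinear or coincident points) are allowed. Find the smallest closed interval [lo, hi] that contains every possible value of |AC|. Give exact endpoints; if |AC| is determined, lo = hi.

|AC| ∈ [11, 44]  (≈ [11.0000, 44.0000])

|AB| ∈ [14, 41]
|BC| ∈ {3}
|AC| ∈ [11, 44]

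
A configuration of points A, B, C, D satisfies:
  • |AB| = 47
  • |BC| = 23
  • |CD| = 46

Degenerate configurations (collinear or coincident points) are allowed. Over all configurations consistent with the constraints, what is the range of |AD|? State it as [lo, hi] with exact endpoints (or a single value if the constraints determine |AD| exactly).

|AD| ∈ [0, 116]  (≈ [0.0000, 116.0000])

|AB| ∈ {47}
|BC| ∈ {23}
|CD| ∈ {46}
|AC| ∈ [24, 70]
|BD| ∈ [23, 69]
|AD| ∈ [0, 116]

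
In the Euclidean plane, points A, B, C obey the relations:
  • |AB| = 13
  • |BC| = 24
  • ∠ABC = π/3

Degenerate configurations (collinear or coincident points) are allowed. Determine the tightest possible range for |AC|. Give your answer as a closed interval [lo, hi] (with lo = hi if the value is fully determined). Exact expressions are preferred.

|AB| ∈ {13}
|BC| ∈ {24}
|AC| ∈ {√(433)}

|AC| = √(433)  (≈ 20.8087)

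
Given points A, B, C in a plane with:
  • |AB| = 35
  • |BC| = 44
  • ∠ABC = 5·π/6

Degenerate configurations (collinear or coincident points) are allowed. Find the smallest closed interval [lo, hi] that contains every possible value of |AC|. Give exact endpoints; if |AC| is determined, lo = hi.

|AC| = √(1540·√(3) + 3161)  (≈ 76.3437)

|AB| ∈ {35}
|BC| ∈ {44}
|AC| ∈ {√(1540·√(3) + 3161)}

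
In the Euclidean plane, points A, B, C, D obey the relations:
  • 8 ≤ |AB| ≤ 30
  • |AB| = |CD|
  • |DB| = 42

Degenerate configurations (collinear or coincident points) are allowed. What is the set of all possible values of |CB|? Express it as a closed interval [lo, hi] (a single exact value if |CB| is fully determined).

|AB| ∈ [8, 30]
|BD| ∈ {42}
|CD| ∈ [8, 30]
|AD| ∈ [12, 72]
|BC| ∈ [12, 72]
|AC| ∈ [0, 102]

|CB| ∈ [12, 72]  (≈ [12.0000, 72.0000])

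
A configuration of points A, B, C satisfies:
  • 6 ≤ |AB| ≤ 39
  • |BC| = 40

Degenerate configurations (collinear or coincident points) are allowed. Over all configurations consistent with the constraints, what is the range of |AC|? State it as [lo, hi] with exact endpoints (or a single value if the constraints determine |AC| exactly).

|AC| ∈ [1, 79]  (≈ [1.0000, 79.0000])

|AB| ∈ [6, 39]
|BC| ∈ {40}
|AC| ∈ [1, 79]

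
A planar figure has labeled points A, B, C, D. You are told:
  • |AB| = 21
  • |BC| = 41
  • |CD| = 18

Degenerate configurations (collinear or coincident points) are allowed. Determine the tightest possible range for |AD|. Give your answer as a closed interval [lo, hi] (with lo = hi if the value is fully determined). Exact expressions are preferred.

|AD| ∈ [2, 80]  (≈ [2.0000, 80.0000])

|AB| ∈ {21}
|BC| ∈ {41}
|CD| ∈ {18}
|AC| ∈ [20, 62]
|BD| ∈ [23, 59]
|AD| ∈ [2, 80]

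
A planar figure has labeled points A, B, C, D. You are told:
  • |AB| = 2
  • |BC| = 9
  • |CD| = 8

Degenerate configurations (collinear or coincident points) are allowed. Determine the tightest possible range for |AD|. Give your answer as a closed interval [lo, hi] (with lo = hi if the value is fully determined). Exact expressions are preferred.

|AD| ∈ [0, 19]  (≈ [0.0000, 19.0000])

|AB| ∈ {2}
|BC| ∈ {9}
|CD| ∈ {8}
|AC| ∈ [7, 11]
|BD| ∈ [1, 17]
|AD| ∈ [0, 19]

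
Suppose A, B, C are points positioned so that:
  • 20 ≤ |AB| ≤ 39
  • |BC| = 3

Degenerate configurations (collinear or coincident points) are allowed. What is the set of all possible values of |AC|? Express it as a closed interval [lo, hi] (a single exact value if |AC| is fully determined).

|AB| ∈ [20, 39]
|BC| ∈ {3}
|AC| ∈ [17, 42]

|AC| ∈ [17, 42]  (≈ [17.0000, 42.0000])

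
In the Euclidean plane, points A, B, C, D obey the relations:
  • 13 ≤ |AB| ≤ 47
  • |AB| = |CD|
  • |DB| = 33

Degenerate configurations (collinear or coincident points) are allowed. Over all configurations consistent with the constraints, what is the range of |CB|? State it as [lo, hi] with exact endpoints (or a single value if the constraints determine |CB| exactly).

|CB| ∈ [0, 80]  (≈ [0.0000, 80.0000])

|AB| ∈ [13, 47]
|BD| ∈ {33}
|CD| ∈ [13, 47]
|AD| ∈ [0, 80]
|BC| ∈ [0, 80]
|AC| ∈ [0, 127]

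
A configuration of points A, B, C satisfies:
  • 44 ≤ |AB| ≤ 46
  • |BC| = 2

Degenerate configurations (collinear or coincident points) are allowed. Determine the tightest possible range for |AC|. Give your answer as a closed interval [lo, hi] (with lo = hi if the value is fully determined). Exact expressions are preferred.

|AC| ∈ [42, 48]  (≈ [42.0000, 48.0000])

|AB| ∈ [44, 46]
|BC| ∈ {2}
|AC| ∈ [42, 48]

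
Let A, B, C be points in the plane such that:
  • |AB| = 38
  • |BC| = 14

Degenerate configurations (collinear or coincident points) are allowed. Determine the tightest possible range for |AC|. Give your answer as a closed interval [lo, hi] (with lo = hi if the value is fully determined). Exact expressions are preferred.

|AC| ∈ [24, 52]  (≈ [24.0000, 52.0000])

|AB| ∈ {38}
|BC| ∈ {14}
|AC| ∈ [24, 52]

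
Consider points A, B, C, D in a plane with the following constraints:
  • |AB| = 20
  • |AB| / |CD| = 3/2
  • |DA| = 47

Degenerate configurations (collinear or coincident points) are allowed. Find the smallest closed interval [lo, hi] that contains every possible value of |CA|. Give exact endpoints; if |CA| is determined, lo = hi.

|AB| ∈ {20}
|AD| ∈ {47}
|CD| ∈ {40/3}
|BD| ∈ [27, 67]
|AC| ∈ [101/3, 181/3]
|BC| ∈ [41/3, 241/3]

|CA| ∈ [101/3, 181/3]  (≈ [33.6667, 60.3333])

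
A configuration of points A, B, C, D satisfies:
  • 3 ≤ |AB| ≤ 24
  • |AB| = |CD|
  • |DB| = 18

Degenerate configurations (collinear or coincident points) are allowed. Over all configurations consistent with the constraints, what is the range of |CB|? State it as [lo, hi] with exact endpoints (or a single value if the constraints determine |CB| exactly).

|AB| ∈ [3, 24]
|BD| ∈ {18}
|CD| ∈ [3, 24]
|AD| ∈ [0, 42]
|BC| ∈ [0, 42]
|AC| ∈ [0, 66]

|CB| ∈ [0, 42]  (≈ [0.0000, 42.0000])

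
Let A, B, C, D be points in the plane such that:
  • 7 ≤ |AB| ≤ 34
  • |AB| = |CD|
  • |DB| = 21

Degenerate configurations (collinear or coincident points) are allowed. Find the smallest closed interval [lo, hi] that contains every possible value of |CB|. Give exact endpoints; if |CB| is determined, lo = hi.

|AB| ∈ [7, 34]
|BD| ∈ {21}
|CD| ∈ [7, 34]
|AD| ∈ [0, 55]
|BC| ∈ [0, 55]
|AC| ∈ [0, 89]

|CB| ∈ [0, 55]  (≈ [0.0000, 55.0000])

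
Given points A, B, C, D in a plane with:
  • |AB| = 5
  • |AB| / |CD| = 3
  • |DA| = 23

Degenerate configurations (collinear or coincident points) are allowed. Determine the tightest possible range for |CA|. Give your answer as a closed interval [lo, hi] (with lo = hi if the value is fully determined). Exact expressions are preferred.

|CA| ∈ [64/3, 74/3]  (≈ [21.3333, 24.6667])

|AB| ∈ {5}
|AD| ∈ {23}
|CD| ∈ {5/3}
|BD| ∈ [18, 28]
|AC| ∈ [64/3, 74/3]
|BC| ∈ [49/3, 89/3]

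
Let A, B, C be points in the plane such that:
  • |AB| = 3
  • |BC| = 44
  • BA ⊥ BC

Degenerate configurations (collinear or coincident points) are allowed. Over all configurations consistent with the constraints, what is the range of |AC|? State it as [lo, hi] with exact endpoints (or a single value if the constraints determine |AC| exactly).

|AB| ∈ {3}
|BC| ∈ {44}
|AC| ∈ {√(1945)}

|AC| = √(1945)  (≈ 44.1022)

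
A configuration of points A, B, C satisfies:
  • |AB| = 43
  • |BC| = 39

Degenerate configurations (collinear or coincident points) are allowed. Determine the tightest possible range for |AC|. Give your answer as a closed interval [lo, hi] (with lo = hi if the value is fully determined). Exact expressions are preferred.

|AC| ∈ [4, 82]  (≈ [4.0000, 82.0000])

|AB| ∈ {43}
|BC| ∈ {39}
|AC| ∈ [4, 82]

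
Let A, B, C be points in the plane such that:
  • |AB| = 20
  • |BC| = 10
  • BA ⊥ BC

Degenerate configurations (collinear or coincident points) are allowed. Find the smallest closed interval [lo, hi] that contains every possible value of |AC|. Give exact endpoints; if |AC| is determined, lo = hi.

|AC| = 10·√(5)  (≈ 22.3607)

|AB| ∈ {20}
|BC| ∈ {10}
|AC| ∈ {10·√(5)}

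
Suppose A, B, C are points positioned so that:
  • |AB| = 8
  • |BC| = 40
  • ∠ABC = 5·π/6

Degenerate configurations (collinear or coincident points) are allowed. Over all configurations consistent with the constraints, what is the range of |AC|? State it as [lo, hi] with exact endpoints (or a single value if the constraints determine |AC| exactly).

|AB| ∈ {8}
|BC| ∈ {40}
|AC| ∈ {8·√(5·√(3) + 26)}

|AC| = 8·√(5·√(3) + 26)  (≈ 47.0984)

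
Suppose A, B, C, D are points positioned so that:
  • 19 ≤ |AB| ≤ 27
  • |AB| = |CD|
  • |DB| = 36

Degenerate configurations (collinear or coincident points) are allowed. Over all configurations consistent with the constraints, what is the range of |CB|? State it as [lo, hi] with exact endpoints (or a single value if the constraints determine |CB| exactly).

|AB| ∈ [19, 27]
|BD| ∈ {36}
|CD| ∈ [19, 27]
|AD| ∈ [9, 63]
|BC| ∈ [9, 63]
|AC| ∈ [0, 90]

|CB| ∈ [9, 63]  (≈ [9.0000, 63.0000])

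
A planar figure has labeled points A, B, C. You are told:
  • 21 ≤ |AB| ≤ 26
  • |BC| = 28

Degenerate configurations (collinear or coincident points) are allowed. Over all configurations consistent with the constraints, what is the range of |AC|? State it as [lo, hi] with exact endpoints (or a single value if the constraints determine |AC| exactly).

|AC| ∈ [2, 54]  (≈ [2.0000, 54.0000])

|AB| ∈ [21, 26]
|BC| ∈ {28}
|AC| ∈ [2, 54]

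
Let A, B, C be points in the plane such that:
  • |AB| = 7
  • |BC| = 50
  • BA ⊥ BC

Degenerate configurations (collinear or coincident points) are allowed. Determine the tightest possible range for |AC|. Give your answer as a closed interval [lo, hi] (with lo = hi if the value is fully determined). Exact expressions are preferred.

|AB| ∈ {7}
|BC| ∈ {50}
|AC| ∈ {√(2549)}

|AC| = √(2549)  (≈ 50.4876)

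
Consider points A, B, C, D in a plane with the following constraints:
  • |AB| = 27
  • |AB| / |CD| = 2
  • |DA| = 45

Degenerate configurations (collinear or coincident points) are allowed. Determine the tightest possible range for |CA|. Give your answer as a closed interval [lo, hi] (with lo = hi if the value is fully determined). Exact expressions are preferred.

|CA| ∈ [63/2, 117/2]  (≈ [31.5000, 58.5000])

|AB| ∈ {27}
|AD| ∈ {45}
|CD| ∈ {27/2}
|BD| ∈ [18, 72]
|AC| ∈ [63/2, 117/2]
|BC| ∈ [9/2, 171/2]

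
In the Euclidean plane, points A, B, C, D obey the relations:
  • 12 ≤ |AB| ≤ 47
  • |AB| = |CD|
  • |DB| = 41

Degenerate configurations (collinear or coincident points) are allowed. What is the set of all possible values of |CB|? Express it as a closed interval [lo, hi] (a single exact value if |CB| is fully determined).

|CB| ∈ [0, 88]  (≈ [0.0000, 88.0000])

|AB| ∈ [12, 47]
|BD| ∈ {41}
|CD| ∈ [12, 47]
|AD| ∈ [0, 88]
|BC| ∈ [0, 88]
|AC| ∈ [0, 135]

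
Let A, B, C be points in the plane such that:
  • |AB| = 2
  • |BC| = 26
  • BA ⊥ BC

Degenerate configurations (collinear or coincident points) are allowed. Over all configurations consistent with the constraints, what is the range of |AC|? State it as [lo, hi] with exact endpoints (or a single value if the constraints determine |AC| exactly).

|AC| = 2·√(170)  (≈ 26.0768)

|AB| ∈ {2}
|BC| ∈ {26}
|AC| ∈ {2·√(170)}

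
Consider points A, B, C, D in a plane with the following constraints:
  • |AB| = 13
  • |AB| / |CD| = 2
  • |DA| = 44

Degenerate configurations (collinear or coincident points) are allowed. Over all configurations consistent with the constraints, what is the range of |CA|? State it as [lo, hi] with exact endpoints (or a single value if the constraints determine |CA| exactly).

|AB| ∈ {13}
|AD| ∈ {44}
|CD| ∈ {13/2}
|BD| ∈ [31, 57]
|AC| ∈ [75/2, 101/2]
|BC| ∈ [49/2, 127/2]

|CA| ∈ [75/2, 101/2]  (≈ [37.5000, 50.5000])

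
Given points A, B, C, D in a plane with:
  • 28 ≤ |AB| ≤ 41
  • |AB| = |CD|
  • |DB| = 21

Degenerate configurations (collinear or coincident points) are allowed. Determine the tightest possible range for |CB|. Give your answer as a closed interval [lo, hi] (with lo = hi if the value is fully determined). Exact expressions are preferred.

|CB| ∈ [7, 62]  (≈ [7.0000, 62.0000])

|AB| ∈ [28, 41]
|BD| ∈ {21}
|CD| ∈ [28, 41]
|AD| ∈ [7, 62]
|BC| ∈ [7, 62]
|AC| ∈ [0, 103]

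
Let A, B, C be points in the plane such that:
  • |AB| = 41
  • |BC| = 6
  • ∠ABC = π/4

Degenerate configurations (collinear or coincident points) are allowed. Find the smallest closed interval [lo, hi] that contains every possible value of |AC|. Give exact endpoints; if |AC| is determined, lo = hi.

|AC| = √(1717 - 246·√(2))  (≈ 37.0014)

|AB| ∈ {41}
|BC| ∈ {6}
|AC| ∈ {√(1717 - 246·√(2))}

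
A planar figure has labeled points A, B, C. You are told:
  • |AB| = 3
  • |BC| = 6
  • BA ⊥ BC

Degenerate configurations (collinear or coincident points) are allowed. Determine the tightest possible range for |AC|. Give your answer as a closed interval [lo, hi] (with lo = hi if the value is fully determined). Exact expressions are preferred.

|AB| ∈ {3}
|BC| ∈ {6}
|AC| ∈ {3·√(5)}

|AC| = 3·√(5)  (≈ 6.7082)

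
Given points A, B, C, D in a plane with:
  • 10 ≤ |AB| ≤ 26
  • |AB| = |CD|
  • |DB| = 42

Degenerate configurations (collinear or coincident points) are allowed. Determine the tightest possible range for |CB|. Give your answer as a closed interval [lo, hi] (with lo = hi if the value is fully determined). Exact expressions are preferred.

|CB| ∈ [16, 68]  (≈ [16.0000, 68.0000])

|AB| ∈ [10, 26]
|BD| ∈ {42}
|CD| ∈ [10, 26]
|AD| ∈ [16, 68]
|BC| ∈ [16, 68]
|AC| ∈ [0, 94]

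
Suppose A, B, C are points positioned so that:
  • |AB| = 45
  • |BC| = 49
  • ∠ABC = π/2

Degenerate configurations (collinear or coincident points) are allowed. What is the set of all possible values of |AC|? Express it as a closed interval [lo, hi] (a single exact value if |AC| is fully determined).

|AC| = √(4426)  (≈ 66.5282)

|AB| ∈ {45}
|BC| ∈ {49}
|AC| ∈ {√(4426)}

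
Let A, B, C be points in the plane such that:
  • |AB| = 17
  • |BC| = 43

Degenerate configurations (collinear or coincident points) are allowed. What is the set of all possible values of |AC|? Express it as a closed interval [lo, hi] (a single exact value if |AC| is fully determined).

|AC| ∈ [26, 60]  (≈ [26.0000, 60.0000])

|AB| ∈ {17}
|BC| ∈ {43}
|AC| ∈ [26, 60]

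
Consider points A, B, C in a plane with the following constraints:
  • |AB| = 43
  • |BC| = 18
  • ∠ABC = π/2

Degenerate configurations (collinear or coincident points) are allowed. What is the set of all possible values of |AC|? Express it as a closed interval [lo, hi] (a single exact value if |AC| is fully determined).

|AC| = √(2173)  (≈ 46.6154)

|AB| ∈ {43}
|BC| ∈ {18}
|AC| ∈ {√(2173)}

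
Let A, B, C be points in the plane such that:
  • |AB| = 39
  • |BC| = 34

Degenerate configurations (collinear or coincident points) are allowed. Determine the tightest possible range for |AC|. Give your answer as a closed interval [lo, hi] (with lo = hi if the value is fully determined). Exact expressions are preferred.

|AC| ∈ [5, 73]  (≈ [5.0000, 73.0000])

|AB| ∈ {39}
|BC| ∈ {34}
|AC| ∈ [5, 73]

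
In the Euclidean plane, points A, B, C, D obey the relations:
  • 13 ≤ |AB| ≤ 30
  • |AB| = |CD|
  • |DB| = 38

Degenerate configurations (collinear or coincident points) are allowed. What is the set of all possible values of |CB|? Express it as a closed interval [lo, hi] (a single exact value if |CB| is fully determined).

|AB| ∈ [13, 30]
|BD| ∈ {38}
|CD| ∈ [13, 30]
|AD| ∈ [8, 68]
|BC| ∈ [8, 68]
|AC| ∈ [0, 98]

|CB| ∈ [8, 68]  (≈ [8.0000, 68.0000])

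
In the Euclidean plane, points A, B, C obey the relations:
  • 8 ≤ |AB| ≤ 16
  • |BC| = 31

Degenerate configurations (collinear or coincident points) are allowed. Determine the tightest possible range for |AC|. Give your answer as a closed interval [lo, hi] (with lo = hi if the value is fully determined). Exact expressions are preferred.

|AB| ∈ [8, 16]
|BC| ∈ {31}
|AC| ∈ [15, 47]

|AC| ∈ [15, 47]  (≈ [15.0000, 47.0000])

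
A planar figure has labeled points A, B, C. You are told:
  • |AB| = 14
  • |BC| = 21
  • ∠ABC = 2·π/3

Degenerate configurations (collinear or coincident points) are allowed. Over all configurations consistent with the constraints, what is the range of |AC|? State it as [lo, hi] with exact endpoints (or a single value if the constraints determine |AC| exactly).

|AC| = 7·√(19)  (≈ 30.5123)

|AB| ∈ {14}
|BC| ∈ {21}
|AC| ∈ {7·√(19)}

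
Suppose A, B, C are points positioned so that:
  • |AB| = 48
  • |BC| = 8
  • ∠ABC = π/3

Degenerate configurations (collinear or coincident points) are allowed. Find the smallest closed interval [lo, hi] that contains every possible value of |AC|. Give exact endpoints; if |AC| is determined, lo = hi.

|AC| = 8·√(31)  (≈ 44.5421)

|AB| ∈ {48}
|BC| ∈ {8}
|AC| ∈ {8·√(31)}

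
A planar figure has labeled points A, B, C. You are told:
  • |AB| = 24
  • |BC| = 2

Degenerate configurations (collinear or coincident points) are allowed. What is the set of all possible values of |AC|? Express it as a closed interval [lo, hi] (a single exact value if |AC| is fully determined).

|AB| ∈ {24}
|BC| ∈ {2}
|AC| ∈ [22, 26]

|AC| ∈ [22, 26]  (≈ [22.0000, 26.0000])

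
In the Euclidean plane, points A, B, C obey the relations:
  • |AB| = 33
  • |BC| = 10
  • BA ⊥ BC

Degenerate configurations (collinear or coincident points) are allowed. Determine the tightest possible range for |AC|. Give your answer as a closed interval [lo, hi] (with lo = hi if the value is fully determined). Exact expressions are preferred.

|AC| = √(1189)  (≈ 34.4819)

|AB| ∈ {33}
|BC| ∈ {10}
|AC| ∈ {√(1189)}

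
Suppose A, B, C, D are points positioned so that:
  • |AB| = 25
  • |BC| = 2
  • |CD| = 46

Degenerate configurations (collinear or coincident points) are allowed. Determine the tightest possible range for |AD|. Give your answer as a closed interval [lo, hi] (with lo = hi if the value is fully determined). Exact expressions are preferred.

|AD| ∈ [19, 73]  (≈ [19.0000, 73.0000])

|AB| ∈ {25}
|BC| ∈ {2}
|CD| ∈ {46}
|AC| ∈ [23, 27]
|BD| ∈ [44, 48]
|AD| ∈ [19, 73]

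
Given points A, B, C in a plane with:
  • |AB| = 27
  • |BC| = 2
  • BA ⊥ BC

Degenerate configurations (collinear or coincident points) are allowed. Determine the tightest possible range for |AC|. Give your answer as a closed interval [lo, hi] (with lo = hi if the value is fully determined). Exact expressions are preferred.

|AC| = √(733)  (≈ 27.0740)

|AB| ∈ {27}
|BC| ∈ {2}
|AC| ∈ {√(733)}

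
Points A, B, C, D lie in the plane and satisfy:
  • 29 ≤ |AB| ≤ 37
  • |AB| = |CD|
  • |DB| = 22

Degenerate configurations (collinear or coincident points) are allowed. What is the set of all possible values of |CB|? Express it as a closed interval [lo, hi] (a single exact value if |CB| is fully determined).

|AB| ∈ [29, 37]
|BD| ∈ {22}
|CD| ∈ [29, 37]
|AD| ∈ [7, 59]
|BC| ∈ [7, 59]
|AC| ∈ [0, 96]

|CB| ∈ [7, 59]  (≈ [7.0000, 59.0000])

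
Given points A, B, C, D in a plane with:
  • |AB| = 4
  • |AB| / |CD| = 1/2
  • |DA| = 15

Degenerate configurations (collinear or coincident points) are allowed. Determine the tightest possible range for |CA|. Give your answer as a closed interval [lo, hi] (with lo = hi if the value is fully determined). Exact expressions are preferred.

|CA| ∈ [7, 23]  (≈ [7.0000, 23.0000])

|AB| ∈ {4}
|AD| ∈ {15}
|CD| ∈ {8}
|BD| ∈ [11, 19]
|AC| ∈ [7, 23]
|BC| ∈ [3, 27]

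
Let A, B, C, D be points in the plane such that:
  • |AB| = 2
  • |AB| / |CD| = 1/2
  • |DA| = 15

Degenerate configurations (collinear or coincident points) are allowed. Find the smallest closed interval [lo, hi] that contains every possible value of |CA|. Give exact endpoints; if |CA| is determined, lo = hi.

|AB| ∈ {2}
|AD| ∈ {15}
|CD| ∈ {4}
|BD| ∈ [13, 17]
|AC| ∈ [11, 19]
|BC| ∈ [9, 21]

|CA| ∈ [11, 19]  (≈ [11.0000, 19.0000])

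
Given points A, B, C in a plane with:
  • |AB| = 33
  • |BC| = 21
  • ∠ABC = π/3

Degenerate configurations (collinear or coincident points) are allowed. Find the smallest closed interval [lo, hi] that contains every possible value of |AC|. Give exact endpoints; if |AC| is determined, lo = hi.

|AB| ∈ {33}
|BC| ∈ {21}
|AC| ∈ {3·√(93)}

|AC| = 3·√(93)  (≈ 28.9310)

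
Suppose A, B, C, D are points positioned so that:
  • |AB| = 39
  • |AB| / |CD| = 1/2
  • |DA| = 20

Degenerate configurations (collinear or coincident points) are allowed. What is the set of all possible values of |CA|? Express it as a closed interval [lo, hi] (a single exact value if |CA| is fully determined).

|CA| ∈ [58, 98]  (≈ [58.0000, 98.0000])

|AB| ∈ {39}
|AD| ∈ {20}
|CD| ∈ {78}
|BD| ∈ [19, 59]
|AC| ∈ [58, 98]
|BC| ∈ [19, 137]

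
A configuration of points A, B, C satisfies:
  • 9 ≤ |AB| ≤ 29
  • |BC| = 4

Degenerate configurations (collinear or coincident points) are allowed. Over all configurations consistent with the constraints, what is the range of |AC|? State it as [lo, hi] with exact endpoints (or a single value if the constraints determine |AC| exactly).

|AB| ∈ [9, 29]
|BC| ∈ {4}
|AC| ∈ [5, 33]

|AC| ∈ [5, 33]  (≈ [5.0000, 33.0000])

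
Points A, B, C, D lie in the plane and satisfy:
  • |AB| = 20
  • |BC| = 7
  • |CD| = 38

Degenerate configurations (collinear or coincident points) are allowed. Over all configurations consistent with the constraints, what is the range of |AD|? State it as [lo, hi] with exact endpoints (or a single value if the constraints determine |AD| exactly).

|AB| ∈ {20}
|BC| ∈ {7}
|CD| ∈ {38}
|AC| ∈ [13, 27]
|BD| ∈ [31, 45]
|AD| ∈ [11, 65]

|AD| ∈ [11, 65]  (≈ [11.0000, 65.0000])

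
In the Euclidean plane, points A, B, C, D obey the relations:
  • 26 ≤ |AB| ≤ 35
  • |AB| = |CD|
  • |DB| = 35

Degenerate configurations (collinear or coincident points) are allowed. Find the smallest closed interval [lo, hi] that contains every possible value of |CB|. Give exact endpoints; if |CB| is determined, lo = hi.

|CB| ∈ [0, 70]  (≈ [0.0000, 70.0000])

|AB| ∈ [26, 35]
|BD| ∈ {35}
|CD| ∈ [26, 35]
|AD| ∈ [0, 70]
|BC| ∈ [0, 70]
|AC| ∈ [0, 105]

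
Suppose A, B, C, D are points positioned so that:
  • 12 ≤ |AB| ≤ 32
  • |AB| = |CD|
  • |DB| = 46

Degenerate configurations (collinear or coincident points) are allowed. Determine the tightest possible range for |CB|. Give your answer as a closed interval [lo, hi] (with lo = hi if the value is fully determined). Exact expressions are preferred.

|CB| ∈ [14, 78]  (≈ [14.0000, 78.0000])

|AB| ∈ [12, 32]
|BD| ∈ {46}
|CD| ∈ [12, 32]
|AD| ∈ [14, 78]
|BC| ∈ [14, 78]
|AC| ∈ [0, 110]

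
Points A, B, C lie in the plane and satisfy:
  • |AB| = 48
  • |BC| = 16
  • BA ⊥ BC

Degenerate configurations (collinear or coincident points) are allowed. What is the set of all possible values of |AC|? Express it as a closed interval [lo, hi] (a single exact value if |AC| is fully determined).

|AB| ∈ {48}
|BC| ∈ {16}
|AC| ∈ {16·√(10)}

|AC| = 16·√(10)  (≈ 50.5964)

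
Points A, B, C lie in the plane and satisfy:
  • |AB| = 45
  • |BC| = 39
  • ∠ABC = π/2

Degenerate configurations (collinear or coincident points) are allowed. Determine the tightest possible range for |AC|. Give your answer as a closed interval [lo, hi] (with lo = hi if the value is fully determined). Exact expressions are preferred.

|AC| = 3·√(394)  (≈ 59.5483)

|AB| ∈ {45}
|BC| ∈ {39}
|AC| ∈ {3·√(394)}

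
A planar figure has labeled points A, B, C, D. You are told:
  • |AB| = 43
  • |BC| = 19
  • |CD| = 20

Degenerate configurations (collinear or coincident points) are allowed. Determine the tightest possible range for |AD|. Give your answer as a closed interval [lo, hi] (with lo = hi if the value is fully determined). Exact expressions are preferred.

|AD| ∈ [4, 82]  (≈ [4.0000, 82.0000])

|AB| ∈ {43}
|BC| ∈ {19}
|CD| ∈ {20}
|AC| ∈ [24, 62]
|BD| ∈ [1, 39]
|AD| ∈ [4, 82]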